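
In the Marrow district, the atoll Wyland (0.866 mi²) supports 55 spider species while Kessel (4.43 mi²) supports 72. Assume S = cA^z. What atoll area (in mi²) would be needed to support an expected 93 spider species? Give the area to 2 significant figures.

z = ln(72/55) / ln(4.43/0.866) = 0.2693 / 1.6323 = 0.1650
c = 55 / 0.866^0.1650 = 55 / 0.9765 = 56.32
A = (93/56.32)^(1/0.1650) ⇒ ln A = ln(1.651)/0.1650 = 3.0395
A = e^3.0395 ≈ 20.89 mi²

21 mi²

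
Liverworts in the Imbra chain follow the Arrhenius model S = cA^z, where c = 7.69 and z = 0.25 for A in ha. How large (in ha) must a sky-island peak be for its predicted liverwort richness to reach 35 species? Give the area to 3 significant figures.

429 ha

35 = 7.69 × A^0.25  ⇒  A^0.25 = 35/7.69 = 4.551
ln A = ln(4.551) / 0.25 = 1.5154 / 0.25 = 6.0617
A = e^6.0617 ≈ 429.1 ha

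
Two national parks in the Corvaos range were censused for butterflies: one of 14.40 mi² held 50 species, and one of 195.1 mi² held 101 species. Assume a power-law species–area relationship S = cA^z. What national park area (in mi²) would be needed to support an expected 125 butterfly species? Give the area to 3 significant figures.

z = ln(101/50) / ln(195.1/14.4) = 0.7031 / 2.6063 = 0.2698
c = 50 / 14.4^0.2698 = 50 / 2.053 = 24.35
A = (125/24.35)^(1/0.2698) ⇒ ln A = ln(5.134)/0.2698 = 6.0638
A = e^6.0638 ≈ 430 mi²

430 mi²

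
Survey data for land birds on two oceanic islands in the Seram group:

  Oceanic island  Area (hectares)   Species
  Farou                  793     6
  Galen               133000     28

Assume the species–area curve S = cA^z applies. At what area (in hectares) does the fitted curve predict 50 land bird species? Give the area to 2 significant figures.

z = ln(28/6) / ln(133000/793) = 1.5404 / 5.1223 = 0.3007
c = 6 / 793^0.3007 = 6 / 7.446 = 0.8058
A = (50/0.8058)^(1/0.3007) ⇒ ln A = ln(62.05)/0.3007 = 13.7261
A = e^13.7261 ≈ 914483 hectares

910000 hectares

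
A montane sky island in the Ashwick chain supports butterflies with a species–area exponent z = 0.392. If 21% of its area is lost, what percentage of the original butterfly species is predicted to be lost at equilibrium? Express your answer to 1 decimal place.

8.8%

S_new/S_old = (A_new/A_old)^z = 0.79^0.392
= exp(0.392 × ln 0.79) = exp(0.392 × -0.2357) = exp(-0.0924) ≈ 0.9117
Fraction lost = 1 − 0.9117 = 0.08826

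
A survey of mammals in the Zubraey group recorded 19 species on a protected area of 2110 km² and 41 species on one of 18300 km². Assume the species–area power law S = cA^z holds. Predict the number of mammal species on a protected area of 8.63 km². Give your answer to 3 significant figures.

z = ln(41/19) / ln(18300/2110) = 0.7691 / 2.1602 = 0.3560
c = 19 / 2110^0.3560 = 19 / 15.26 = 1.245
S₃ = 1.245 × 8.63^0.3560 = 1.245 × 2.154 ≈ 2.682

2.68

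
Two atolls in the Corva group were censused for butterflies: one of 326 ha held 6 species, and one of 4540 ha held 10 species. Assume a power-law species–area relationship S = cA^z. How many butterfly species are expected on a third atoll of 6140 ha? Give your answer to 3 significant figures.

10.6

z = ln(10/6) / ln(4540/326) = 0.5108 / 2.6338 = 0.1940
c = 6 / 326^0.1940 = 6 / 3.072 = 1.953
S₃ = 1.953 × 6140^0.1940 = 1.953 × 5.429 ≈ 10.6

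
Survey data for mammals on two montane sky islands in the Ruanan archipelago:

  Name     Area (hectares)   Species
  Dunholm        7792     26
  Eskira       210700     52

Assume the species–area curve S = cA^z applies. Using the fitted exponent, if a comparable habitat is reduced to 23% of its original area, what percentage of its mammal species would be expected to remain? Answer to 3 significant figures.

z = ln(52/26) / ln(210700/7792) = 0.6931 / 3.2973 = 0.2102
S_new/S_old = (A_new/A_old)^z = 0.23^0.2102 = exp(0.2102 × -1.4697) = 0.7342

73.4%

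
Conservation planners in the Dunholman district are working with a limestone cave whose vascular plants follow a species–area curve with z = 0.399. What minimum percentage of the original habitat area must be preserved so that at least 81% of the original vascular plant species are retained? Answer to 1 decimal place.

Need (A_new/A_old)^0.399 = 0.81, so A_new/A_old = 0.81^(1/0.399) = 0.81^2.506
ln(A_new/A_old) = ln 0.81 / 0.399 = -0.2107 / 0.399 = -0.5281
A_new/A_old = e^-0.5281 ≈ 0.5897

59.0%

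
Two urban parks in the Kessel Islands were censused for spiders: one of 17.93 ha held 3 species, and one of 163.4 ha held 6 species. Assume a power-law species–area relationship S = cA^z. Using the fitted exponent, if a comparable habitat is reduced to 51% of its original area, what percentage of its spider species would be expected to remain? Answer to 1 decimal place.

z = ln(6/3) / ln(163.4/17.93) = 0.6931 / 2.2097 = 0.3137
S_new/S_old = (A_new/A_old)^z = 0.51^0.3137 = exp(0.3137 × -0.6733) = 0.8096

81.0%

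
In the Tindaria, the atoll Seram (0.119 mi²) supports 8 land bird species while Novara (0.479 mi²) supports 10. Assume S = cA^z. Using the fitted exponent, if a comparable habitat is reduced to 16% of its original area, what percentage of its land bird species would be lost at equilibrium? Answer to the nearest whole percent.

25%

z = ln(10/8) / ln(0.479/0.119) = 0.2231 / 1.3926 = 0.1602
S_new/S_old = (A_new/A_old)^z = 0.16^0.1602 = exp(0.1602 × -1.8326) = 0.7455
Fraction lost = 1 − 0.7455 = 0.2545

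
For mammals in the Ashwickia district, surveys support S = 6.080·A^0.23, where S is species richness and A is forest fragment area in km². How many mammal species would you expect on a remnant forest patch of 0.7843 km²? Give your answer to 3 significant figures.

5.75

S = 6.08 × 0.7843^0.23
ln S = ln 6.08 + 0.23 × ln 0.7843 = 1.8050 + 0.23 × -0.2430 = 1.7491
S = e^1.7491 ≈ 5.75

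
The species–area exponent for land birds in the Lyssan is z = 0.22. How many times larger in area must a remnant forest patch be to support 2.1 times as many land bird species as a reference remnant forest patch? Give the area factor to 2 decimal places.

(A₂/A₁)^0.22 = 2.1, so A₂/A₁ = 2.1^(1/0.22) = 2.1^4.545
ln(A₂/A₁) = ln 2.1 / 0.22 = 0.7419 / 0.22 = 3.3724
A₂/A₁ = e^3.3724 ≈ 29.15

29.15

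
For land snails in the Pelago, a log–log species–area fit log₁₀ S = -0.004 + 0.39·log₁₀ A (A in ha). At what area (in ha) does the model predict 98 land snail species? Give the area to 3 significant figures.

131000 ha

98 = 0.9908 × A^0.39  ⇒  A^0.39 = 98/0.9908 = 98.91
ln A = ln(98.91) / 0.39 = 4.5942 / 0.39 = 11.7799
A = e^11.7799 ≈ 130606 ha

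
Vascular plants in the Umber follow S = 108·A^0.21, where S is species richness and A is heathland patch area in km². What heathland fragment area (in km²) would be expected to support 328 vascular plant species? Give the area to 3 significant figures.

328 = 108 × A^0.21  ⇒  A^0.21 = 328/108 = 3.037
ln A = ln(3.037) / 0.21 = 1.1109 / 0.21 = 5.2899
A = e^5.2899 ≈ 198.3 km²

198 km²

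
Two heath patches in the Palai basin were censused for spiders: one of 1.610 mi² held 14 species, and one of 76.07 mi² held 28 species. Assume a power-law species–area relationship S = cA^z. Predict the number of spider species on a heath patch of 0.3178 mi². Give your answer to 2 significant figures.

10

z = ln(28/14) / ln(76.07/1.61) = 0.6931 / 3.8554 = 0.1798
c = 14 / 1.61^0.1798 = 14 / 1.089 = 12.85
S₃ = 12.85 × 0.3178^0.1798 = 12.85 × 0.8138 ≈ 10.46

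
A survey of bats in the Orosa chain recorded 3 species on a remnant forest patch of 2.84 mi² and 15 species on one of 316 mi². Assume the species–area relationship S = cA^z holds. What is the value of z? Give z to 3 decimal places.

0.342

Taking logs: ln S = ln c + z ln A, so z = (ln S₂ − ln S₁)/(ln A₂ − ln A₁).
z = ln(15/3) / ln(316/2.84) = ln(5) / ln(111.3) = 1.6094 / 4.7119 = 0.3416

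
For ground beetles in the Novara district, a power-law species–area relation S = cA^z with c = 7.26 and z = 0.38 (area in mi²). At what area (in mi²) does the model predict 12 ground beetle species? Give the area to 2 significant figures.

12 = 7.26 × A^0.38  ⇒  A^0.38 = 12/7.26 = 1.653
ln A = ln(1.653) / 0.38 = 0.5025 / 0.38 = 1.3224
A = e^1.3224 ≈ 3.753 mi²

3.8 mi²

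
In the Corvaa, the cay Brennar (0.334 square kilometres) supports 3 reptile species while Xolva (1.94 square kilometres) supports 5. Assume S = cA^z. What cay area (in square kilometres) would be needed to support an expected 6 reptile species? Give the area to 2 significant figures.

3.6 square kilometres

z = ln(5/3) / ln(1.94/0.334) = 0.5108 / 1.7593 = 0.2904
c = 3 / 0.334^0.2904 = 3 / 0.7273 = 4.125
A = (6/4.125)^(1/0.2904) ⇒ ln A = ln(1.455)/0.2904 = 1.2906
A = e^1.2906 ≈ 3.635 square kilometres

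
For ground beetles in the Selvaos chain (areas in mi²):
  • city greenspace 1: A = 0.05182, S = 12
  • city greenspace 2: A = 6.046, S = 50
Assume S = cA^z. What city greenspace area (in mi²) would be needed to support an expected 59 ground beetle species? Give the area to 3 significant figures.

z = ln(50/12) / ln(6.046/0.05182) = 1.4271 / 4.7594 = 0.2999
c = 12 / 0.05182^0.2999 = 12 / 0.4117 = 29.15
A = (59/29.15)^(1/0.2999) ⇒ ln A = ln(2.024)/0.2999 = 2.3514
A = e^2.3514 ≈ 10.5 mi²

10.5 mi²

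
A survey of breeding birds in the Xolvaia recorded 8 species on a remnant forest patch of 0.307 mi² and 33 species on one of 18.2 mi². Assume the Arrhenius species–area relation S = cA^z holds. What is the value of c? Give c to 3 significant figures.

z = ln(S₂/S₁) / ln(A₂/A₁) = ln(33/8) / ln(18.2/0.307) = 1.4171 / 4.0823 = 0.3471
c = S₁ / A₁^z = 8 / 0.307^0.3471 = 8 / 0.6637 = 12.05

12.1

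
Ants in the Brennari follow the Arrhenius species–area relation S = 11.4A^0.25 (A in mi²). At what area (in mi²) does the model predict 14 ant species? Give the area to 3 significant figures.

14 = 11.4 × A^0.25  ⇒  A^0.25 = 14/11.4 = 1.228
ln A = ln(1.228) / 0.25 = 0.2054 / 0.25 = 0.8218
A = e^0.8218 ≈ 2.275 mi²

2.27 mi²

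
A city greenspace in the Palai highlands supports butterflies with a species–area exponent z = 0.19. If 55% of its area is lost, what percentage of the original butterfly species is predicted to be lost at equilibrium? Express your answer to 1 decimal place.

S_new/S_old = (A_new/A_old)^z = 0.45^0.19
= exp(0.19 × ln 0.45) = exp(0.19 × -0.7985) = exp(-0.1517) ≈ 0.8592
Fraction lost = 1 − 0.8592 = 0.1408

14.1%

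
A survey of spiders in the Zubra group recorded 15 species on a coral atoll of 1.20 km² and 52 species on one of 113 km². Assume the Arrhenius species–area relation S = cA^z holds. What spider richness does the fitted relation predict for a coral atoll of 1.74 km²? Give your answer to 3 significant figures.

16.6

z = ln(52/15) / ln(113/1.2) = 1.2432 / 4.5451 = 0.2735
c = 15 / 1.2^0.2735 = 15 / 1.051 = 14.27
S₃ = 14.27 × 1.74^0.2735 = 14.27 × 1.164 ≈ 16.6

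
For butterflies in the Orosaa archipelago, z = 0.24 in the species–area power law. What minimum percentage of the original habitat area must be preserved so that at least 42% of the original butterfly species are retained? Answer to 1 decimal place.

2.7%

Need (A_new/A_old)^0.24 = 0.42, so A_new/A_old = 0.42^(1/0.24) = 0.42^4.167
ln(A_new/A_old) = ln 0.42 / 0.24 = -0.8675 / 0.24 = -3.6146
A_new/A_old = e^-3.6146 ≈ 0.02693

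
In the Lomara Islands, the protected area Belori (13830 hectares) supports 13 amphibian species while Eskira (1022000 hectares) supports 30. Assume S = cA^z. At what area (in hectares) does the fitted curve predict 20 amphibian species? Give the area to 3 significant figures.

z = ln(30/13) / ln(1022000/13830) = 0.8362 / 4.3027 = 0.1944
c = 13 / 13830^0.1944 = 13 / 6.38 = 2.038
A = (20/2.038)^(1/0.1944) ⇒ ln A = ln(9.815)/0.1944 = 11.7511
A = e^11.7511 ≈ 126889 hectares

127000 hectares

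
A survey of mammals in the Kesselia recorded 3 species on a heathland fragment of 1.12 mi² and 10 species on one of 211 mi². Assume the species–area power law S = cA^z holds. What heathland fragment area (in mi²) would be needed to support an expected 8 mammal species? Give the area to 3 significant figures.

z = ln(10/3) / ln(211/1.12) = 1.2040 / 5.2385 = 0.2298
c = 3 / 1.12^0.2298 = 3 / 1.026 = 2.923
A = (8/2.923)^(1/0.2298) ⇒ ln A = ln(2.737)/0.2298 = 4.3810
A = e^4.3810 ≈ 79.91 mi²

79.9 mi²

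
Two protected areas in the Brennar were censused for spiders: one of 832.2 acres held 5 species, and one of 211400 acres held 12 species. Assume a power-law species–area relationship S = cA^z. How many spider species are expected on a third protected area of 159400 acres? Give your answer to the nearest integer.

z = ln(12/5) / ln(211400/832.2) = 0.8755 / 5.5374 = 0.1581
c = 5 / 832.2^0.1581 = 5 / 2.895 = 1.727
S₃ = 1.727 × 159400^0.1581 = 1.727 × 6.645 ≈ 11.48

11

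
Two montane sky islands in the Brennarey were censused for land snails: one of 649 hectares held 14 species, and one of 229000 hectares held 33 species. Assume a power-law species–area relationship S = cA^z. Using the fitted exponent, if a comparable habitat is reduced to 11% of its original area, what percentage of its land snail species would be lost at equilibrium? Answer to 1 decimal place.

z = ln(33/14) / ln(229000/649) = 0.8575 / 5.8660 = 0.1462
S_new/S_old = (A_new/A_old)^z = 0.11^0.1462 = exp(0.1462 × -2.2073) = 0.7242
Fraction lost = 1 − 0.7242 = 0.2758

27.6%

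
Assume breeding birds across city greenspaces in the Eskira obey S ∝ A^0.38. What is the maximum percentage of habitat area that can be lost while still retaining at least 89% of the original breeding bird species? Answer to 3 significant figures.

26.4%

Need (A_new/A_old)^0.38 = 0.89, so A_new/A_old = 0.89^(1/0.38) = 0.89^2.632
ln(A_new/A_old) = ln 0.89 / 0.38 = -0.1165 / 0.38 = -0.3067
A_new/A_old = e^-0.3067 ≈ 0.7359
Fraction that can be lost = 1 − 0.7359 = 0.2641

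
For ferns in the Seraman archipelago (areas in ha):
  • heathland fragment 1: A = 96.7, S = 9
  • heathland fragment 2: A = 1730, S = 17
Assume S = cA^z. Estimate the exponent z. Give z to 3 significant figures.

0.221

Taking logs: ln S = ln c + z ln A, so z = (ln S₂ − ln S₁)/(ln A₂ − ln A₁).
z = ln(17/9) / ln(1730/96.7) = ln(1.889) / ln(17.89) = 0.6360 / 2.8843 = 0.2205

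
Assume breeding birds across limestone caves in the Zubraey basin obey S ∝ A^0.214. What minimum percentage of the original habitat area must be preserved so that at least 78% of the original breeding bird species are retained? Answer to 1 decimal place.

Need (A_new/A_old)^0.214 = 0.78, so A_new/A_old = 0.78^(1/0.214) = 0.78^4.673
ln(A_new/A_old) = ln 0.78 / 0.214 = -0.2485 / 0.214 = -1.1610
A_new/A_old = e^-1.1610 ≈ 0.3132

31.3%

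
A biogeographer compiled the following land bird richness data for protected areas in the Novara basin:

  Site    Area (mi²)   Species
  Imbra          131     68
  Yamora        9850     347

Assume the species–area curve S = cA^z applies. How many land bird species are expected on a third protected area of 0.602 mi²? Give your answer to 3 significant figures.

8.92

z = ln(347/68) / ln(9850/131) = 1.6298 / 4.3200 = 0.3773
c = 68 / 131^0.3773 = 68 / 6.292 = 10.81
S₃ = 10.81 × 0.602^0.3773 = 10.81 × 0.8257 ≈ 8.924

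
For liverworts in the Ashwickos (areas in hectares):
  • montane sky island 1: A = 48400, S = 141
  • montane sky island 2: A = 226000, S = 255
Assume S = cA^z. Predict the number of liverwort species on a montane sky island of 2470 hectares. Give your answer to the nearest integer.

z = ln(255/141) / ln(226000/48400) = 0.5925 / 1.5410 = 0.3845
c = 141 / 48400^0.3845 = 141 / 63.28 = 2.228
S₃ = 2.228 × 2470^0.3845 = 2.228 × 20.16 ≈ 44.92

45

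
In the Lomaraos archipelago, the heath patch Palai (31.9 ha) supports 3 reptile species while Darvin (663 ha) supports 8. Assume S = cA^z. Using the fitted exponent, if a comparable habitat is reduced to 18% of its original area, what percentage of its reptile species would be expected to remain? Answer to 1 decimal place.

57.4%

z = ln(8/3) / ln(663/31.9) = 0.9808 / 3.0342 = 0.3233
S_new/S_old = (A_new/A_old)^z = 0.18^0.3233 = exp(0.3233 × -1.7148) = 0.5745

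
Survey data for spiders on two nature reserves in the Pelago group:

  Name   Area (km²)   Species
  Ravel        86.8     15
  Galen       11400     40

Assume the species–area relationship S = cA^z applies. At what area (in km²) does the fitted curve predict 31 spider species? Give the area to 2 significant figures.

3200 km²

z = ln(40/15) / ln(11400/86.8) = 0.9808 / 4.8778 = 0.2011
c = 15 / 86.8^0.2011 = 15 / 2.454 = 6.114
A = (31/6.114)^(1/0.2011) ⇒ ln A = ln(5.071)/0.2011 = 8.0738
A = e^8.0738 ≈ 3209 km²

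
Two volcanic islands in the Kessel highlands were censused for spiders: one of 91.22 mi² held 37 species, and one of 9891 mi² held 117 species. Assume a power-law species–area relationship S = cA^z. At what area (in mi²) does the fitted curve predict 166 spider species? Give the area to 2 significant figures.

z = ln(117/37) / ln(9891/91.22) = 1.1513 / 4.6861 = 0.2457
c = 37 / 91.22^0.2457 = 37 / 3.031 = 12.21
A = (166/12.21)^(1/0.2457) ⇒ ln A = ln(13.6)/0.2457 = 10.6233
A = e^10.6233 ≈ 41080 mi²

41000 mi²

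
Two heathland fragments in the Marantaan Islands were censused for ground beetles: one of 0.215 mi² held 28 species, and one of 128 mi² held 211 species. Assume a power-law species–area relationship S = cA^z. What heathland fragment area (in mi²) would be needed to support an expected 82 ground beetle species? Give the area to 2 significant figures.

z = ln(211/28) / ln(128/0.215) = 2.0197 / 6.3891 = 0.3161
c = 28 / 0.215^0.3161 = 28 / 0.6151 = 45.52
A = (82/45.52)^(1/0.3161) ⇒ ln A = ln(1.802)/0.3161 = 1.8621
A = e^1.8621 ≈ 6.437 mi²

6.4 mi²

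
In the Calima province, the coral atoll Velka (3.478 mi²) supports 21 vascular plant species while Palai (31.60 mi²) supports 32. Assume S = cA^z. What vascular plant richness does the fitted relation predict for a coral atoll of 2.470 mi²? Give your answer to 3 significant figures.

19.7

z = ln(32/21) / ln(31.6/3.478) = 0.4212 / 2.2067 = 0.1909
c = 21 / 3.478^0.1909 = 21 / 1.269 = 16.55
S₃ = 16.55 × 2.47^0.1909 = 16.55 × 1.188 ≈ 19.67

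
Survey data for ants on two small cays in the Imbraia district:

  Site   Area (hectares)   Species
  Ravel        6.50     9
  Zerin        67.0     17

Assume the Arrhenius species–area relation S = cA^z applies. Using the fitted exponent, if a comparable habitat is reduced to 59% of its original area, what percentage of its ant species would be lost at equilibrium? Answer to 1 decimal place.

13.4%

z = ln(17/9) / ln(67/6.5) = 0.6360 / 2.3329 = 0.2726
S_new/S_old = (A_new/A_old)^z = 0.59^0.2726 = exp(0.2726 × -0.5276) = 0.866
Fraction lost = 1 − 0.866 = 0.134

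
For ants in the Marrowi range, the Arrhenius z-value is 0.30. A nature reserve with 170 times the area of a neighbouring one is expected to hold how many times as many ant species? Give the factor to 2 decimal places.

4.67

S₂/S₁ = (A₂/A₁)^z = 170^0.3
ln(S₂/S₁) = 0.3 × ln 170 = 0.3 × 5.1358 = 1.5407
S₂/S₁ = e^1.5407 ≈ 4.668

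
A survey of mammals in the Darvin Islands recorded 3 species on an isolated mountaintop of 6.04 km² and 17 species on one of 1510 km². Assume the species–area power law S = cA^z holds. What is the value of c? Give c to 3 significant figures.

z = ln(S₂/S₁) / ln(A₂/A₁) = ln(17/3) / ln(1510/6.04) = 1.7346 / 5.5215 = 0.3142
c = S₁ / A₁^z = 3 / 6.04^0.3142 = 3 / 1.759 = 1.705

1.71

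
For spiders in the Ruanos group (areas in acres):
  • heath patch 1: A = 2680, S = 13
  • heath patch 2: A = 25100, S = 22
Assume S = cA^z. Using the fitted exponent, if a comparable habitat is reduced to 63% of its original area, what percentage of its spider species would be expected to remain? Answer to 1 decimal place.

z = ln(22/13) / ln(25100/2680) = 0.5261 / 2.2371 = 0.2352
S_new/S_old = (A_new/A_old)^z = 0.63^0.2352 = exp(0.2352 × -0.4620) = 0.897

89.7%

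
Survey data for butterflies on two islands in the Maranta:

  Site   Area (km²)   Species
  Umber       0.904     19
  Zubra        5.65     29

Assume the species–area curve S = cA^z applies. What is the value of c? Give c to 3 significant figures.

19.4

z = ln(S₂/S₁) / ln(A₂/A₁) = ln(29/19) / ln(5.65/0.904) = 0.4229 / 1.8326 = 0.2307
c = S₁ / A₁^z = 19 / 0.904^0.2307 = 19 / 0.977 = 19.45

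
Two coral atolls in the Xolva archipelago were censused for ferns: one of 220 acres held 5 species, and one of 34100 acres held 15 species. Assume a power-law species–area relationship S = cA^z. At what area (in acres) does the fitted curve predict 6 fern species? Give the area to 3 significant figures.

508 acres

z = ln(15/5) / ln(34100/220) = 1.0986 / 5.0434 = 0.2178
c = 5 / 220^0.2178 = 5 / 3.238 = 1.544
A = (6/1.544)^(1/0.2178) ⇒ ln A = ln(3.885)/0.2178 = 6.2306
A = e^6.2306 ≈ 508.1 acres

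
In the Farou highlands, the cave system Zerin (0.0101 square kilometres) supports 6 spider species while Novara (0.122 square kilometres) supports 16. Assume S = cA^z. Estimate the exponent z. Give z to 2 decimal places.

Taking logs: ln S = ln c + z ln A, so z = (ln S₂ − ln S₁)/(ln A₂ − ln A₁).
z = ln(16/6) / ln(0.122/0.0101) = ln(2.667) / ln(12.08) = 0.9808 / 2.4915 = 0.3937

0.39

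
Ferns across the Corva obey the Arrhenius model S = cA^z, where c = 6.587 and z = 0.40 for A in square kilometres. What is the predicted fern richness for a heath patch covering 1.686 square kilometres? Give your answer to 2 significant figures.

8.1

S = 6.587 × 1.686^0.4
ln S = ln 6.587 + 0.4 × ln 1.686 = 1.8851 + 0.4 × 0.5224 = 2.0940
S = e^2.0940 ≈ 8.118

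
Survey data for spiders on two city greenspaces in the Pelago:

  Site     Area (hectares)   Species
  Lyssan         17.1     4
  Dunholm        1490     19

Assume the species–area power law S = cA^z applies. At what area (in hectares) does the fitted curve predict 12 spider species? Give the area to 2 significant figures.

z = ln(19/4) / ln(1490/17.1) = 1.5581 / 4.4675 = 0.3488
c = 4 / 17.1^0.3488 = 4 / 2.692 = 1.486
A = (12/1.486)^(1/0.3488) ⇒ ln A = ln(8.075)/0.3488 = 5.9890
A = e^5.9890 ≈ 399 hectares

400 hectares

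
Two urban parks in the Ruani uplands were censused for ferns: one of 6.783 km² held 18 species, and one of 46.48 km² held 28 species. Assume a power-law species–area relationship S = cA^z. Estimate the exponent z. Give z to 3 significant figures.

0.230

Taking logs: ln S = ln c + z ln A, so z = (ln S₂ − ln S₁)/(ln A₂ − ln A₁).
z = ln(28/18) / ln(46.48/6.783) = ln(1.556) / ln(6.852) = 0.4418 / 1.9246 = 0.2296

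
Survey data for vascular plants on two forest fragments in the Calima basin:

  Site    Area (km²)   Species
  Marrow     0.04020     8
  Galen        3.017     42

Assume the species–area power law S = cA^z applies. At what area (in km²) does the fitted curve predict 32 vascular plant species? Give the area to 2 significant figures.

z = ln(42/8) / ln(3.017/0.0402) = 1.6582 / 4.3182 = 0.3840
c = 8 / 0.0402^0.3840 = 8 / 0.2911 = 27.48
A = (32/27.48)^(1/0.3840) ⇒ ln A = ln(1.164)/0.3840 = 0.3961
A = e^0.3961 ≈ 1.486 km²

1.5 km²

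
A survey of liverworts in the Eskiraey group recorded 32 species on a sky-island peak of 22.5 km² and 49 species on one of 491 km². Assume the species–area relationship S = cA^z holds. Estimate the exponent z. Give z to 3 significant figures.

Taking logs: ln S = ln c + z ln A, so z = (ln S₂ − ln S₁)/(ln A₂ − ln A₁).
z = ln(49/32) / ln(491/22.5) = ln(1.531) / ln(21.82) = 0.4261 / 3.0829 = 0.1382

0.138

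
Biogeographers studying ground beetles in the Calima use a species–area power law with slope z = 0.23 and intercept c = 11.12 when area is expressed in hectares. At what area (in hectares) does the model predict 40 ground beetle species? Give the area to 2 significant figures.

40 = 11.12 × A^0.23  ⇒  A^0.23 = 40/11.12 = 3.597
ln A = ln(3.597) / 0.23 = 1.2801 / 0.23 = 5.5658
A = e^5.5658 ≈ 261.3 hectares

260 hectares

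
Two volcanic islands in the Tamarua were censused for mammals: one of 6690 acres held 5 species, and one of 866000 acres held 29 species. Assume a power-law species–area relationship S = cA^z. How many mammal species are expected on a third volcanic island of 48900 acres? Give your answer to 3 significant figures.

z = ln(29/5) / ln(866000/6690) = 1.7579 / 4.8633 = 0.3615
c = 5 / 6690^0.3615 = 5 / 24.14 = 0.2071
S₃ = 0.2071 × 48900^0.3615 = 0.2071 × 49.54 ≈ 10.26

10.3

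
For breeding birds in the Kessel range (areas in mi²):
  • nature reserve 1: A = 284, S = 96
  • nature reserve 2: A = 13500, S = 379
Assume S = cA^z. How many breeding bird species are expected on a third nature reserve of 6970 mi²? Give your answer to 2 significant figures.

z = ln(379/96) / ln(13500/284) = 1.3732 / 3.8615 = 0.3556
c = 96 / 284^0.3556 = 96 / 7.455 = 12.88
S₃ = 12.88 × 6970^0.3556 = 12.88 × 23.26 ≈ 299.6

300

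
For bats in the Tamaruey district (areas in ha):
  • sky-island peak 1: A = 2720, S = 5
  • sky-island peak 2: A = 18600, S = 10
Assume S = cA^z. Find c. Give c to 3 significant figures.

z = ln(S₂/S₁) / ln(A₂/A₁) = ln(10/5) / ln(18600/2720) = 0.6931 / 1.9225 = 0.3605
c = S₁ / A₁^z = 5 / 2720^0.3605 = 5 / 17.31 = 0.2889

0.289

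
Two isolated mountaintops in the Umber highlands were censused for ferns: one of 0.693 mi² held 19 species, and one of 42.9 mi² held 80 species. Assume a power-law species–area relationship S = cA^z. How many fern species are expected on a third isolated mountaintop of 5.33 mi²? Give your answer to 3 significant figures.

38.7

z = ln(80/19) / ln(42.9/0.693) = 1.4376 / 4.1256 = 0.3485
c = 19 / 0.693^0.3485 = 19 / 0.88 = 21.59
S₃ = 21.59 × 5.33^0.3485 = 21.59 × 1.792 ≈ 38.68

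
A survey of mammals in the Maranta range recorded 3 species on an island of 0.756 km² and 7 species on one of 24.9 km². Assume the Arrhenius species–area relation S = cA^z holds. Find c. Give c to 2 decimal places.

3.21

z = ln(S₂/S₁) / ln(A₂/A₁) = ln(7/3) / ln(24.9/0.756) = 0.8473 / 3.4946 = 0.2425
c = S₁ / A₁^z = 3 / 0.756^0.2425 = 3 / 0.9344 = 3.211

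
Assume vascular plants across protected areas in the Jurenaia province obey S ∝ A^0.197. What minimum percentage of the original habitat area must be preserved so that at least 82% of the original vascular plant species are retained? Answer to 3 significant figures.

36.5%

Need (A_new/A_old)^0.197 = 0.82, so A_new/A_old = 0.82^(1/0.197) = 0.82^5.076
ln(A_new/A_old) = ln 0.82 / 0.197 = -0.1985 / 0.197 = -1.0074
A_new/A_old = e^-1.0074 ≈ 0.3652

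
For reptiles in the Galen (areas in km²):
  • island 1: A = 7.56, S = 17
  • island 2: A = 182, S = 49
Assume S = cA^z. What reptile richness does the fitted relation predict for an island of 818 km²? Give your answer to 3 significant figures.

80.8

z = ln(49/17) / ln(182/7.56) = 1.0586 / 3.1811 = 0.3328
c = 17 / 7.56^0.3328 = 17 / 1.96 = 8.672
S₃ = 8.672 × 818^0.3328 = 8.672 × 9.317 ≈ 80.8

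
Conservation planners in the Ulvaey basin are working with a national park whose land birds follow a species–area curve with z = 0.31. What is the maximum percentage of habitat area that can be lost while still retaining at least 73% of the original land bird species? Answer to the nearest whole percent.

Need (A_new/A_old)^0.31 = 0.73, so A_new/A_old = 0.73^(1/0.31) = 0.73^3.226
ln(A_new/A_old) = ln 0.73 / 0.31 = -0.3147 / 0.31 = -1.0152
A_new/A_old = e^-1.0152 ≈ 0.3623
Fraction that can be lost = 1 − 0.3623 = 0.6377

64%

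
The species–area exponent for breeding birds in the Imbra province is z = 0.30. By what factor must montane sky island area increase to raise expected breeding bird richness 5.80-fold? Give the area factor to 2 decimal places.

350.56

(A₂/A₁)^0.3 = 5.8, so A₂/A₁ = 5.8^(1/0.3) = 5.8^3.333
ln(A₂/A₁) = ln 5.8 / 0.3 = 1.7579 / 0.3 = 5.8595
A₂/A₁ = e^5.8595 ≈ 350.6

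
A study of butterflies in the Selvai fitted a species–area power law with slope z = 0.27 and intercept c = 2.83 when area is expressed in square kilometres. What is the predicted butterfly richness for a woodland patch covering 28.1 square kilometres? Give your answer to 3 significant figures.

6.97

S = 2.83 × 28.1^0.27
ln S = ln 2.83 + 0.27 × ln 28.1 = 1.0403 + 0.27 × 3.3358 = 1.9409
S = e^1.9409 ≈ 6.965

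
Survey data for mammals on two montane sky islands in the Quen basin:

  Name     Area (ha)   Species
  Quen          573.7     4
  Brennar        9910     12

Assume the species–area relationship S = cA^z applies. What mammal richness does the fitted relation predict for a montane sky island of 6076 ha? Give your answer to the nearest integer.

10

z = ln(12/4) / ln(9910/573.7) = 1.0986 / 2.8492 = 0.3856
c = 4 / 573.7^0.3856 = 4 / 11.58 = 0.3454
S₃ = 0.3454 × 6076^0.3856 = 0.3454 × 28.77 ≈ 9.937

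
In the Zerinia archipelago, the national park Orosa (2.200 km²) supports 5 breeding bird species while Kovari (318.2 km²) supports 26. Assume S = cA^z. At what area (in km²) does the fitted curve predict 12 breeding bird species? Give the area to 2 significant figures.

z = ln(26/5) / ln(318.2/2.2) = 1.6487 / 4.9742 = 0.3314
c = 5 / 2.2^0.3314 = 5 / 1.299 = 3.85
A = (12/3.85)^(1/0.3314) ⇒ ln A = ln(3.117)/0.3314 = 3.4299
A = e^3.4299 ≈ 30.87 km²

31 km²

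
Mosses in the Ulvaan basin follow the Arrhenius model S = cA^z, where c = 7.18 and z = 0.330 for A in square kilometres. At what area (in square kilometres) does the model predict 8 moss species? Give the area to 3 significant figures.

8 = 7.18 × A^0.33  ⇒  A^0.33 = 8/7.18 = 1.114
ln A = ln(1.114) / 0.33 = 0.1081 / 0.33 = 0.3277
A = e^0.3277 ≈ 1.388 square kilometres

1.39 square kilometres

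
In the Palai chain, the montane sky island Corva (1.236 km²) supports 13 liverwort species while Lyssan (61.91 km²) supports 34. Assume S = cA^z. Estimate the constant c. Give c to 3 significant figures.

z = ln(S₂/S₁) / ln(A₂/A₁) = ln(34/13) / ln(61.91/1.236) = 0.9614 / 3.9138 = 0.2456
c = S₁ / A₁^z = 13 / 1.236^0.2456 = 13 / 1.053 = 12.34

12.3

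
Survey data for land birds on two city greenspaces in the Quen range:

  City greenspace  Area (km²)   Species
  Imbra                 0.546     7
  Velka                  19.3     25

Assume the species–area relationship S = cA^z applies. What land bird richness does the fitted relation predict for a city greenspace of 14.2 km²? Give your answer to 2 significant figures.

22

z = ln(25/7) / ln(19.3/0.546) = 1.2730 / 3.5652 = 0.3570
c = 7 / 0.546^0.3570 = 7 / 0.8057 = 8.688
S₃ = 8.688 × 14.2^0.3570 = 8.688 × 2.579 ≈ 22.41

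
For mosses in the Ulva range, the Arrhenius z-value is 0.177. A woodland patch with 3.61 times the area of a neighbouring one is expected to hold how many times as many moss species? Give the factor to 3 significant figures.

1.26

S₂/S₁ = (A₂/A₁)^z = 3.61^0.177
ln(S₂/S₁) = 0.177 × ln 3.61 = 0.177 × 1.2837 = 0.2272
S₂/S₁ = e^0.2272 ≈ 1.255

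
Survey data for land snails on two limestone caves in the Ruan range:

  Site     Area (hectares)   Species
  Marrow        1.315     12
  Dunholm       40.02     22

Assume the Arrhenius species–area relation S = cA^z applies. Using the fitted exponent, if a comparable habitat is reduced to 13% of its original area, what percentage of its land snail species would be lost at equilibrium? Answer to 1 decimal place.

z = ln(22/12) / ln(40.02/1.315) = 0.6061 / 3.4155 = 0.1775
S_new/S_old = (A_new/A_old)^z = 0.13^0.1775 = exp(0.1775 × -2.0402) = 0.6962
Fraction lost = 1 − 0.6962 = 0.3038

30.4%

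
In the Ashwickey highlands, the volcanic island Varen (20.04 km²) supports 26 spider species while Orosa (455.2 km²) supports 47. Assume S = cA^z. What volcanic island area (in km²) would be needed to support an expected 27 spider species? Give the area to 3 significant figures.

24.5 km²

z = ln(47/26) / ln(455.2/20.04) = 0.5921 / 3.1230 = 0.1896
c = 26 / 20.04^0.1896 = 26 / 1.765 = 14.73
A = (27/14.73)^(1/0.1896) ⇒ ln A = ln(1.833)/0.1896 = 3.1968
A = e^3.1968 ≈ 24.45 km²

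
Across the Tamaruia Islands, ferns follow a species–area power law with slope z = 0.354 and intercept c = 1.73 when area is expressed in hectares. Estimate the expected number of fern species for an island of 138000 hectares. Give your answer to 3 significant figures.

114

S = 1.73 × 138000^0.354
ln S = ln 1.73 + 0.354 × ln 138000 = 0.5481 + 0.354 × 11.8350 = 4.7377
S = e^4.7377 ≈ 114.2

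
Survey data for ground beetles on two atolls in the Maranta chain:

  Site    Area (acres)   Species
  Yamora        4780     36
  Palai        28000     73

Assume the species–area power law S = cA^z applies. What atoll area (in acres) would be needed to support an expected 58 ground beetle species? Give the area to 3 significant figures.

z = ln(73/36) / ln(28000/4780) = 0.7069 / 1.7678 = 0.3999
c = 36 / 4780^0.3999 = 36 / 29.61 = 1.216
A = (58/1.216)^(1/0.3999) ⇒ ln A = ln(47.7)/0.3999 = 9.6648
A = e^9.6648 ≈ 15753 acres

15800 acres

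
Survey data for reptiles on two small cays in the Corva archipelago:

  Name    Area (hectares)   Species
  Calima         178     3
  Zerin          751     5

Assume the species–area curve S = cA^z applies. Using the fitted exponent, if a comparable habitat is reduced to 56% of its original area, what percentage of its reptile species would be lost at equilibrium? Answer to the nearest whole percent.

19%

z = ln(5/3) / ln(751/178) = 0.5108 / 1.4396 = 0.3548
S_new/S_old = (A_new/A_old)^z = 0.56^0.3548 = exp(0.3548 × -0.5798) = 0.814
Fraction lost = 1 − 0.814 = 0.186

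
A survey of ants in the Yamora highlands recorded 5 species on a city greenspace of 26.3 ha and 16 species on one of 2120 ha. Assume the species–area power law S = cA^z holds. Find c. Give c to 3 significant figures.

2.10

z = ln(S₂/S₁) / ln(A₂/A₁) = ln(16/5) / ln(2120/26.3) = 1.1632 / 4.3896 = 0.2650
c = S₁ / A₁^z = 5 / 26.3^0.2650 = 5 / 2.378 = 2.102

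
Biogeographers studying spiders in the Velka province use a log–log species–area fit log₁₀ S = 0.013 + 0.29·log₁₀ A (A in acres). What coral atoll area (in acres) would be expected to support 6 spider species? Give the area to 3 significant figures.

6 = 1.03 × A^0.29  ⇒  A^0.29 = 6/1.03 = 5.823
ln A = ln(5.823) / 0.29 = 1.7618 / 0.29 = 6.0753
A = e^6.0753 ≈ 435 acres

435 acres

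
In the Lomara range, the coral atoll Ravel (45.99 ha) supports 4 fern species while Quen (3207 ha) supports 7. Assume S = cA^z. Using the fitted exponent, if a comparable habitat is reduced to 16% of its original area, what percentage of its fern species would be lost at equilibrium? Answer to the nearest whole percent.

21%

z = ln(7/4) / ln(3207/45.99) = 0.5596 / 4.2447 = 0.1318
S_new/S_old = (A_new/A_old)^z = 0.16^0.1318 = exp(0.1318 × -1.8326) = 0.7854
Fraction lost = 1 − 0.7854 = 0.2146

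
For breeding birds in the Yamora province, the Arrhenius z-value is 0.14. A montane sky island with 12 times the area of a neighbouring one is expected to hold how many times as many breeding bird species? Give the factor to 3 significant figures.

1.42

S₂/S₁ = (A₂/A₁)^z = 12^0.14
ln(S₂/S₁) = 0.14 × ln 12 = 0.14 × 2.4849 = 0.3479
S₂/S₁ = e^0.3479 ≈ 1.416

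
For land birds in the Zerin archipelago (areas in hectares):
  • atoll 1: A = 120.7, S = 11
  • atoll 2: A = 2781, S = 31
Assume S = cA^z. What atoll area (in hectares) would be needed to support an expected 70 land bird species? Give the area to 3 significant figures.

32800 hectares

z = ln(31/11) / ln(2781/120.7) = 1.0361 / 3.1373 = 0.3303
c = 11 / 120.7^0.3303 = 11 / 4.87 = 2.259
A = (70/2.259)^(1/0.3303) ⇒ ln A = ln(30.99)/0.3303 = 10.3969
A = e^10.3969 ≈ 32757 hectares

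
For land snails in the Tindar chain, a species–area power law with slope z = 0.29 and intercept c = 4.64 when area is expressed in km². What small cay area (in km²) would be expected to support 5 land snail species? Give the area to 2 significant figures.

1.3 km²

5 = 4.64 × A^0.29  ⇒  A^0.29 = 5/4.64 = 1.078
ln A = ln(1.078) / 0.29 = 0.0747 / 0.29 = 0.2577
A = e^0.2577 ≈ 1.294 km²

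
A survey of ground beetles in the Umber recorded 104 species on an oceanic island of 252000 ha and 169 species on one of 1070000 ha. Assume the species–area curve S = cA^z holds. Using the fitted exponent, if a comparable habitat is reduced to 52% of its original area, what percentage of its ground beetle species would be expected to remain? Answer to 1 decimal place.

z = ln(169/104) / ln(1070000/252000) = 0.4855 / 1.4460 = 0.3358
S_new/S_old = (A_new/A_old)^z = 0.52^0.3358 = exp(0.3358 × -0.6539) = 0.8029

80.3%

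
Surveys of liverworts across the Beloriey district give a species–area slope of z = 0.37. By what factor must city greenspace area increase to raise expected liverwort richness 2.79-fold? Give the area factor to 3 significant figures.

(A₂/A₁)^0.37 = 2.79, so A₂/A₁ = 2.79^(1/0.37) = 2.79^2.703
ln(A₂/A₁) = ln 2.79 / 0.37 = 1.0260 / 0.37 = 2.7731
A₂/A₁ = e^2.7731 ≈ 16.01

16.0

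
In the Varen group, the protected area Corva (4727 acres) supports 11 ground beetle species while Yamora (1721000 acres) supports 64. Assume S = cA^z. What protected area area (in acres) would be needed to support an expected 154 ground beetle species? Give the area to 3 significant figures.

z = ln(64/11) / ln(1721000/4727) = 1.7610 / 5.8974 = 0.2986
c = 11 / 4727^0.2986 = 11 / 12.51 = 0.8793
A = (154/0.8793)^(1/0.2986) ⇒ ln A = ln(175.1)/0.2986 = 17.2990
A = e^17.2990 ≈ 32572602 acres

32600000 acres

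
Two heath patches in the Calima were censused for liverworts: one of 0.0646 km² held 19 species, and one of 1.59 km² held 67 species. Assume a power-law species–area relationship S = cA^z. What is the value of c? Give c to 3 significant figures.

55.8

z = ln(S₂/S₁) / ln(A₂/A₁) = ln(67/19) / ln(1.59/0.0646) = 1.2603 / 3.2033 = 0.3934
c = S₁ / A₁^z = 19 / 0.0646^0.3934 = 19 / 0.3403 = 55.83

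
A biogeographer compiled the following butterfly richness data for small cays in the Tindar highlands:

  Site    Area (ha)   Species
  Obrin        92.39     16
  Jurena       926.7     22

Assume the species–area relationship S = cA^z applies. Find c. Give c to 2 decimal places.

8.56

z = ln(S₂/S₁) / ln(A₂/A₁) = ln(22/16) / ln(926.7/92.39) = 0.3185 / 2.3056 = 0.1381
c = S₁ / A₁^z = 16 / 92.39^0.1381 = 16 / 1.869 = 8.563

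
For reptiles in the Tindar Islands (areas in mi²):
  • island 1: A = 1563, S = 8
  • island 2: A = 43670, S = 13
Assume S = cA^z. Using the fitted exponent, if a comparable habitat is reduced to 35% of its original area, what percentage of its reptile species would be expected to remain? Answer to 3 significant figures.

85.8%

z = ln(13/8) / ln(43670/1563) = 0.4855 / 3.3301 = 0.1458
S_new/S_old = (A_new/A_old)^z = 0.35^0.1458 = exp(0.1458 × -1.0498) = 0.8581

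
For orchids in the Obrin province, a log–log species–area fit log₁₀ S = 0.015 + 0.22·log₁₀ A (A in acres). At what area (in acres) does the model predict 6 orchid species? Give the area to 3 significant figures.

6 = 1.035 × A^0.22  ⇒  A^0.22 = 6/1.035 = 5.796
ln A = ln(5.796) / 0.22 = 1.7572 / 0.22 = 7.9874
A = e^7.9874 ≈ 2944 acres

2940 acres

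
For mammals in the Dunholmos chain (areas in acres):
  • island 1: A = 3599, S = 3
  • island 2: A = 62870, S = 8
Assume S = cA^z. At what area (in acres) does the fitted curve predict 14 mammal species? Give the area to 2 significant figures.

z = ln(8/3) / ln(62870/3599) = 0.9808 / 2.8604 = 0.3429
c = 3 / 3599^0.3429 = 3 / 16.57 = 0.181
A = (14/0.181)^(1/0.3429) ⇒ ln A = ln(77.34)/0.3429 = 12.6808
A = e^12.6808 ≈ 321529 acres

320000 acres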